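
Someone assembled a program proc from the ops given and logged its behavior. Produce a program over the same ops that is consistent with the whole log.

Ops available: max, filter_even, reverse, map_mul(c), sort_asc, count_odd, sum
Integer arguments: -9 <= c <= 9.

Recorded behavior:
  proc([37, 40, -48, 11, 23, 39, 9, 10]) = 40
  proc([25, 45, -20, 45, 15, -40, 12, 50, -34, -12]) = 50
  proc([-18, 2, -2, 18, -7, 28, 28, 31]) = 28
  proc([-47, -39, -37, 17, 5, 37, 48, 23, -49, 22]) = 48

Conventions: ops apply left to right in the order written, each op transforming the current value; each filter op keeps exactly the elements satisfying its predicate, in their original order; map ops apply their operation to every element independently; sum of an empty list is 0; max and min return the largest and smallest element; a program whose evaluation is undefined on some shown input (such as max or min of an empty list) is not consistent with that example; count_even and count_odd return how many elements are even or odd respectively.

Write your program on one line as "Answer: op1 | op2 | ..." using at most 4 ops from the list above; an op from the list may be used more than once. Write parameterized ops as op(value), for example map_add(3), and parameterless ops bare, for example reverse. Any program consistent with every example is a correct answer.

filter_even | reverse | max

Check, running the answer program on each example:
  [37, 40, -48, 11, 23, 39, 9, 10] -> [40, -48, 10] -> [10, -48, 40] -> 40
  [25, 45, -20, 45, 15, -40, 12, 50, -34, -12] -> [-20, -40, 12, 50, -34, -12] -> [-12, -34, 50, 12, -40, -20] -> 50
  [-18, 2, -2, 18, -7, 28, 28, 31] -> [-18, 2, -2, 18, 28, 28] -> [28, 28, 18, -2, 2, -18] -> 28
  [-47, -39, -37, 17, 5, 37, 48, 23, -49, 22] -> [48, 22] -> [22, 48] -> 48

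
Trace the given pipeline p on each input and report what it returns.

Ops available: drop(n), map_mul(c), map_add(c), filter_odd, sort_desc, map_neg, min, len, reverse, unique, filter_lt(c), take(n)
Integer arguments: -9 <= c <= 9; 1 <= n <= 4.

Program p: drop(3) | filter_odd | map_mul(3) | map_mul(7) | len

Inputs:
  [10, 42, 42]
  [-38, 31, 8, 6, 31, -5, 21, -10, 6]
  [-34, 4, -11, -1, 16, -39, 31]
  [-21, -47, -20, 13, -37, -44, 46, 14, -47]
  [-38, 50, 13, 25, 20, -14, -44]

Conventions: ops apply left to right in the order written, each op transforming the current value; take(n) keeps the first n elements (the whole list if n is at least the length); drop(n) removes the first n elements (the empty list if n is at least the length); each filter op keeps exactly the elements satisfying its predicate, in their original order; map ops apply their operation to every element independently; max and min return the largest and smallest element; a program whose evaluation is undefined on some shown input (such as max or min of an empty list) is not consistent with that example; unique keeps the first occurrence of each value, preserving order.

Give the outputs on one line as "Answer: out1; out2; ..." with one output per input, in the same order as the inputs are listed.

0; 3; 3; 3; 1

Execution, op by op:
  [10, 42, 42] -> [] -> [] -> [] -> [] -> 0
  [-38, 31, 8, 6, 31, -5, 21, -10, 6] -> [6, 31, -5, 21, -10, 6] -> [31, -5, 21] -> [93, -15, 63] -> [651, -105, 441] -> 3
  [-34, 4, -11, -1, 16, -39, 31] -> [-1, 16, -39, 31] -> [-1, -39, 31] -> [-3, -117, 93] -> [-21, -819, 651] -> 3
  [-21, -47, -20, 13, -37, -44, 46, 14, -47] -> [13, -37, -44, 46, 14, -47] -> [13, -37, -47] -> [39, -111, -141] -> [273, -777, -987] -> 3
  [-38, 50, 13, 25, 20, -14, -44] -> [25, 20, -14, -44] -> [25] -> [75] -> [525] -> 1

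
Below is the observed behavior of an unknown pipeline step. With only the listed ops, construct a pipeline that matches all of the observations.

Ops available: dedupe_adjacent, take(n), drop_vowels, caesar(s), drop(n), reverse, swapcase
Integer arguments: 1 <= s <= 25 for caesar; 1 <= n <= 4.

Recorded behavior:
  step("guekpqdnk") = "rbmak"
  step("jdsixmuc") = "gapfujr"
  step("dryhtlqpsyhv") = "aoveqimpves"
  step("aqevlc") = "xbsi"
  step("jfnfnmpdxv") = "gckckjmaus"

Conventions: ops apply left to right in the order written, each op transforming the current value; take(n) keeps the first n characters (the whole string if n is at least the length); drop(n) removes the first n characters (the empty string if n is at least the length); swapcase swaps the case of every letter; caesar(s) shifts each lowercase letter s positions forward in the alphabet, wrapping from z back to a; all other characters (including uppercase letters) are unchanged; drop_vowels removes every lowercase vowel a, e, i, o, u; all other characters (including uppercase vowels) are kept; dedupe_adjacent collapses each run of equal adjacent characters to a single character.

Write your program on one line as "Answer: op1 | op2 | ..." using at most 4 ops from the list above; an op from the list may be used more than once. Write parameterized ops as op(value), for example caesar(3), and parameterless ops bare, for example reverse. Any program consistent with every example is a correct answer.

caesar(24) | drop_vowels | caesar(24) | caesar(1)

Check, running the answer program on each example:
  "guekpqdnk" -> "escinobli" -> "scnbl" -> "qalzj" -> "rbmak"
  "jdsixmuc" -> "hbqgvksa" -> "hbqgvks" -> "fzoetiq" -> "gapfujr"
  "dryhtlqpsyhv" -> "bpwfrjonqwft" -> "bpwfrjnqwft" -> "znudphloudr" -> "aoveqimpves"
  "aqevlc" -> "yoctja" -> "yctj" -> "warh" -> "xbsi"
  "jfnfnmpdxv" -> "hdldlknbvt" -> "hdldlknbvt" -> "fbjbjilztr" -> "gckckjmaus"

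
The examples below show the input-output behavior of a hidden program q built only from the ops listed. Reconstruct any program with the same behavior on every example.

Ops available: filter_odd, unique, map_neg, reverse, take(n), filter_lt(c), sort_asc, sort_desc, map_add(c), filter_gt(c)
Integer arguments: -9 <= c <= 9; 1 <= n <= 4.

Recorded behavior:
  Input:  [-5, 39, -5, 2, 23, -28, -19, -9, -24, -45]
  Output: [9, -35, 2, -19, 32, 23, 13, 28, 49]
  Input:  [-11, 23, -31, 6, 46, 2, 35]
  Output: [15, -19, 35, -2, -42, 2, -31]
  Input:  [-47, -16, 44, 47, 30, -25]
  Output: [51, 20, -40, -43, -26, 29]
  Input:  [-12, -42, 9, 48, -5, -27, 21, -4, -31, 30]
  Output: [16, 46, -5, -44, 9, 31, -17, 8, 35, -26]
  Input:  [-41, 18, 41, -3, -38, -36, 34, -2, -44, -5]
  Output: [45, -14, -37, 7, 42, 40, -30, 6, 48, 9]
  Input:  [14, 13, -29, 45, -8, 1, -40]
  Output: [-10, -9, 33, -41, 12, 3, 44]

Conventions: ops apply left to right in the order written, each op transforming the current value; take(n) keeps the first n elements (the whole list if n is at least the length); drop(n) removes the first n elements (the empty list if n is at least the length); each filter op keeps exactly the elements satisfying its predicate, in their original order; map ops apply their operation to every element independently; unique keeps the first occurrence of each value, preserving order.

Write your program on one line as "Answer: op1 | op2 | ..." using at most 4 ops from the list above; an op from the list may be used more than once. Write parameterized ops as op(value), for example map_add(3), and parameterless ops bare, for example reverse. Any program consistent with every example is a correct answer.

map_neg | unique | map_add(4)

Check, running the answer program on each example:
  [-5, 39, -5, 2, 23, -28, -19, -9, -24, -45] -> [5, -39, 5, -2, -23, 28, 19, 9, 24, 45] -> [5, -39, -2, -23, 28, 19, 9, 24, 45] -> [9, -35, 2, -19, 32, 23, 13, 28, 49]
  [-11, 23, -31, 6, 46, 2, 35] -> [11, -23, 31, -6, -46, -2, -35] -> [11, -23, 31, -6, -46, -2, -35] -> [15, -19, 35, -2, -42, 2, -31]
  [-47, -16, 44, 47, 30, -25] -> [47, 16, -44, -47, -30, 25] -> [47, 16, -44, -47, -30, 25] -> [51, 20, -40, -43, -26, 29]
  [-12, -42, 9, 48, -5, -27, 21, -4, -31, 30] -> [12, 42, -9, -48, 5, 27, -21, 4, 31, -30] -> [12, 42, -9, -48, 5, 27, -21, 4, 31, -30] -> [16, 46, -5, -44, 9, 31, -17, 8, 35, -26]
  [-41, 18, 41, -3, -38, -36, 34, -2, -44, -5] -> [41, -18, -41, 3, 38, 36, -34, 2, 44, 5] -> [41, -18, -41, 3, 38, 36, -34, 2, 44, 5] -> [45, -14, -37, 7, 42, 40, -30, 6, 48, 9]
  [14, 13, -29, 45, -8, 1, -40] -> [-14, -13, 29, -45, 8, -1, 40] -> [-14, -13, 29, -45, 8, -1, 40] -> [-10, -9, 33, -41, 12, 3, 44]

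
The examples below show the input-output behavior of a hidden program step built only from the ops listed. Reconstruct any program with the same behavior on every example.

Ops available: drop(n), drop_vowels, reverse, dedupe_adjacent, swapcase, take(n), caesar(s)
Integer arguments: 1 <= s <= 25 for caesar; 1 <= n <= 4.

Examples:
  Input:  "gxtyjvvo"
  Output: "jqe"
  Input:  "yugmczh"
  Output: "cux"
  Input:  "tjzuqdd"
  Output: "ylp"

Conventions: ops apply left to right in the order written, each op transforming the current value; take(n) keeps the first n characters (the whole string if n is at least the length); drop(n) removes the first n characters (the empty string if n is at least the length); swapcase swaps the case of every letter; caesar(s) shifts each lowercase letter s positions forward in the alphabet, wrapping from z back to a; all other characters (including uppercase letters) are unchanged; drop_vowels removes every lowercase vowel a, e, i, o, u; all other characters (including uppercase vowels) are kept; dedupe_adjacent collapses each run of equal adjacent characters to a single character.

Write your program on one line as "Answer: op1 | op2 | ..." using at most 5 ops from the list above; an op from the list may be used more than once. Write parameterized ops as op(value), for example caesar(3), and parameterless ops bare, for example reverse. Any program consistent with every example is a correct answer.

dedupe_adjacent | caesar(1) | caesar(20) | reverse | take(3)

Check, running the answer program on each example:
  "gxtyjvvo" -> "gxtyjvo" -> "hyuzkwp" -> "bsoteqj" -> "jqetosb" -> "jqe"
  "yugmczh" -> "yugmczh" -> "zvhndai" -> "tpbhxuc" -> "cuxhbpt" -> "cux"
  "tjzuqdd" -> "tjzuqd" -> "ukavre" -> "oeuply" -> "ylpueo" -> "ylp"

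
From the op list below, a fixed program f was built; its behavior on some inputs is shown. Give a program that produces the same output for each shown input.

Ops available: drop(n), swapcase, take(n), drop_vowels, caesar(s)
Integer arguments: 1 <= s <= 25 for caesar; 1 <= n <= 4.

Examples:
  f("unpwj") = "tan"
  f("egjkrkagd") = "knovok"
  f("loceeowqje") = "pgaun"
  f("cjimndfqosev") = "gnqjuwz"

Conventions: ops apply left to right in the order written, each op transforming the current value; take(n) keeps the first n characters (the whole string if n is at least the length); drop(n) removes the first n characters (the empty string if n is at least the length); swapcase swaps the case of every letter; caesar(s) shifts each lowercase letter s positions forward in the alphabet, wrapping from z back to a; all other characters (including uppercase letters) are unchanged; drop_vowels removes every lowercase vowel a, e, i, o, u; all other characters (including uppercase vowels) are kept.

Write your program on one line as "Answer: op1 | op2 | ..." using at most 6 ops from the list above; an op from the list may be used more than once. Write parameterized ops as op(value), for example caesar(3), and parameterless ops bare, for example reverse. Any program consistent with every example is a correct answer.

drop_vowels | caesar(1) | drop_vowels | caesar(14) | caesar(15)

Check, running the answer program on each example:
  "unpwj" -> "npwj" -> "oqxk" -> "qxk" -> "ely" -> "tan"
  "egjkrkagd" -> "gjkrkgd" -> "hklslhe" -> "hklslh" -> "vyzgzv" -> "knovok"
  "loceeowqje" -> "lcwqj" -> "mdxrk" -> "mdxrk" -> "arlfy" -> "pgaun"
  "cjimndfqosev" -> "cjmndfqsv" -> "dknoegrtw" -> "dkngrtw" -> "rybufhk" -> "gnqjuwz"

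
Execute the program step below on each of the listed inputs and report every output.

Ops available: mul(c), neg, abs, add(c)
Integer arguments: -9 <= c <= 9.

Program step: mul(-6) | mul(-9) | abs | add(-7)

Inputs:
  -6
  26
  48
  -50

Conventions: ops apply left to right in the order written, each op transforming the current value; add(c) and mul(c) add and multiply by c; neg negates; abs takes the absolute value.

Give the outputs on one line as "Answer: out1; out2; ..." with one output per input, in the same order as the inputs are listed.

Execution, op by op:
  -6 -> 36 -> -324 -> 324 -> 317
  26 -> -156 -> 1404 -> 1404 -> 1397
  48 -> -288 -> 2592 -> 2592 -> 2585
  -50 -> 300 -> -2700 -> 2700 -> 2693

317; 1397; 2585; 2693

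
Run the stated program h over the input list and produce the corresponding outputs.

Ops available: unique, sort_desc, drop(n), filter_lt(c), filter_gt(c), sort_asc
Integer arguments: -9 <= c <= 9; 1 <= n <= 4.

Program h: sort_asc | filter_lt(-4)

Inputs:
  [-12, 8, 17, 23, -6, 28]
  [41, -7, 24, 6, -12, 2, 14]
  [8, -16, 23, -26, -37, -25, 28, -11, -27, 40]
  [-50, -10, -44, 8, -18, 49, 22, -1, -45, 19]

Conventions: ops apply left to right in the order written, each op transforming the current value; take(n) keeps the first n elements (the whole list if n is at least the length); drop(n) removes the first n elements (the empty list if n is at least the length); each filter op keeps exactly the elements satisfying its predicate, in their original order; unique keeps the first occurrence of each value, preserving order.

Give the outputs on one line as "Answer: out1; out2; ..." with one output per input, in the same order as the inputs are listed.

Execution, op by op:
  [-12, 8, 17, 23, -6, 28] -> [-12, -6, 8, 17, 23, 28] -> [-12, -6]
  [41, -7, 24, 6, -12, 2, 14] -> [-12, -7, 2, 6, 14, 24, 41] -> [-12, -7]
  [8, -16, 23, -26, -37, -25, 28, -11, -27, 40] -> [-37, -27, -26, -25, -16, -11, 8, 23, 28, 40] -> [-37, -27, -26, -25, -16, -11]
  [-50, -10, -44, 8, -18, 49, 22, -1, -45, 19] -> [-50, -45, -44, -18, -10, -1, 8, 19, 22, 49] -> [-50, -45, -44, -18, -10]

[-12, -6]; [-12, -7]; [-37, -27, -26, -25, -16, -11]; [-50, -45, -44, -18, -10]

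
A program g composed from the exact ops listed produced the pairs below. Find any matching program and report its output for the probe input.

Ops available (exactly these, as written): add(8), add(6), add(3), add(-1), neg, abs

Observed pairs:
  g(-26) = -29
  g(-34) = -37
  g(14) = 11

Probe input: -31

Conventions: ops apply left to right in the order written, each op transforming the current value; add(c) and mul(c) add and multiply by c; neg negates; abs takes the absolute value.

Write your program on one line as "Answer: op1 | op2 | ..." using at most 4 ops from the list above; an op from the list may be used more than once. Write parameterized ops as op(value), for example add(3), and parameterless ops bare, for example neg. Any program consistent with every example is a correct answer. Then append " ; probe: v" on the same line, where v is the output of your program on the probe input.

neg | add(3) | neg ; probe: -34

Check, running the answer program on each example:
  -26 -> 26 -> 29 -> -29
  -34 -> 34 -> 37 -> -37
  14 -> -14 -> -11 -> 11
  probe: -31 -> 31 -> 34 -> -34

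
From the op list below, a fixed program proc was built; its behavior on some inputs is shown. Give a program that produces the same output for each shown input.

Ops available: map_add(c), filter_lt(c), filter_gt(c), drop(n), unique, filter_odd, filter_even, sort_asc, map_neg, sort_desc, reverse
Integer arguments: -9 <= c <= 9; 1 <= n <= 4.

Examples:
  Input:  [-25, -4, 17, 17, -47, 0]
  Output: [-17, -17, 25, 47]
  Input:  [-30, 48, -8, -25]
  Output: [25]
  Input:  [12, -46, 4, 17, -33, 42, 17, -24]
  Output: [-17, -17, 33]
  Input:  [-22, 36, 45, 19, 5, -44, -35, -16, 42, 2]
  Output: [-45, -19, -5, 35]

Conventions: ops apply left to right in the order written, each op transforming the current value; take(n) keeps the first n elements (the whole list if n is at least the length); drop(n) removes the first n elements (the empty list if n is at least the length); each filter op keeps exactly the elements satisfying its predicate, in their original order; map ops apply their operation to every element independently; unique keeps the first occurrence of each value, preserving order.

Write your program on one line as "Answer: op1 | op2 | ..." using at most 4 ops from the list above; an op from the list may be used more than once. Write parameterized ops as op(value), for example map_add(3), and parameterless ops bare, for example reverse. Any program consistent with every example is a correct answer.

map_neg | filter_odd | sort_asc

Check, running the answer program on each example:
  [-25, -4, 17, 17, -47, 0] -> [25, 4, -17, -17, 47, 0] -> [25, -17, -17, 47] -> [-17, -17, 25, 47]
  [-30, 48, -8, -25] -> [30, -48, 8, 25] -> [25] -> [25]
  [12, -46, 4, 17, -33, 42, 17, -24] -> [-12, 46, -4, -17, 33, -42, -17, 24] -> [-17, 33, -17] -> [-17, -17, 33]
  [-22, 36, 45, 19, 5, -44, -35, -16, 42, 2] -> [22, -36, -45, -19, -5, 44, 35, 16, -42, -2] -> [-45, -19, -5, 35] -> [-45, -19, -5, 35]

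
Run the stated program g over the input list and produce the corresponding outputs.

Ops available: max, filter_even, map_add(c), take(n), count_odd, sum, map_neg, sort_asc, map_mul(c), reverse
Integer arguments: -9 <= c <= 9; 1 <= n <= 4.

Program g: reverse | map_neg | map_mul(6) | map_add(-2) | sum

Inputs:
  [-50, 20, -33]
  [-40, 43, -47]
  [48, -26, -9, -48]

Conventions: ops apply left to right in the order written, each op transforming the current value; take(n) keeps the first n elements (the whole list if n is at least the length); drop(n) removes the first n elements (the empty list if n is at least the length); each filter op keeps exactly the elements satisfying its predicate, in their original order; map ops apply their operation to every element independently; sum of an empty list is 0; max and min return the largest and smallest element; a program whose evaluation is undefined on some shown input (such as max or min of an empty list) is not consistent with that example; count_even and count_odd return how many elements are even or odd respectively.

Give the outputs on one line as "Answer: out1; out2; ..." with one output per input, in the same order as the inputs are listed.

Execution, op by op:
  [-50, 20, -33] -> [-33, 20, -50] -> [33, -20, 50] -> [198, -120, 300] -> [196, -122, 298] -> 372
  [-40, 43, -47] -> [-47, 43, -40] -> [47, -43, 40] -> [282, -258, 240] -> [280, -260, 238] -> 258
  [48, -26, -9, -48] -> [-48, -9, -26, 48] -> [48, 9, 26, -48] -> [288, 54, 156, -288] -> [286, 52, 154, -290] -> 202

372; 258; 202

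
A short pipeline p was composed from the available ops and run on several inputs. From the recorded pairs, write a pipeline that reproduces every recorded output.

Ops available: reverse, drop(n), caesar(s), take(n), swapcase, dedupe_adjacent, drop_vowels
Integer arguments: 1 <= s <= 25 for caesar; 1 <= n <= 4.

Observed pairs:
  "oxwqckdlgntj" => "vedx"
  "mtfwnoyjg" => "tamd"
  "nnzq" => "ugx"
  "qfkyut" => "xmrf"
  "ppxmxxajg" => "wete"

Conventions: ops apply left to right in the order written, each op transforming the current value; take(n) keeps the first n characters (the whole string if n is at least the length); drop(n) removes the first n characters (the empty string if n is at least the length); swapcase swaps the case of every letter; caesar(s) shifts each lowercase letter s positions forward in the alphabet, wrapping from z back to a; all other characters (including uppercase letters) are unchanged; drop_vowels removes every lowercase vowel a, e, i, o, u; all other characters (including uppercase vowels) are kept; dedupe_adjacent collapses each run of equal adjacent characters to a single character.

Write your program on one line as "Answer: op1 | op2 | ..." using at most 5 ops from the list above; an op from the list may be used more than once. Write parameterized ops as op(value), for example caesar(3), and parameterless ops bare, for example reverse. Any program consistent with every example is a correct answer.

dedupe_adjacent | caesar(14) | take(4) | caesar(19)

Check, running the answer program on each example:
  "oxwqckdlgntj" -> "oxwqckdlgntj" -> "clkeqyrzubhx" -> "clke" -> "vedx"
  "mtfwnoyjg" -> "mtfwnoyjg" -> "ahtkbcmxu" -> "ahtk" -> "tamd"
  "nnzq" -> "nzq" -> "bne" -> "bne" -> "ugx"
  "qfkyut" -> "qfkyut" -> "etymih" -> "etym" -> "xmrf"
  "ppxmxxajg" -> "pxmxajg" -> "dlaloxu" -> "dlal" -> "wete"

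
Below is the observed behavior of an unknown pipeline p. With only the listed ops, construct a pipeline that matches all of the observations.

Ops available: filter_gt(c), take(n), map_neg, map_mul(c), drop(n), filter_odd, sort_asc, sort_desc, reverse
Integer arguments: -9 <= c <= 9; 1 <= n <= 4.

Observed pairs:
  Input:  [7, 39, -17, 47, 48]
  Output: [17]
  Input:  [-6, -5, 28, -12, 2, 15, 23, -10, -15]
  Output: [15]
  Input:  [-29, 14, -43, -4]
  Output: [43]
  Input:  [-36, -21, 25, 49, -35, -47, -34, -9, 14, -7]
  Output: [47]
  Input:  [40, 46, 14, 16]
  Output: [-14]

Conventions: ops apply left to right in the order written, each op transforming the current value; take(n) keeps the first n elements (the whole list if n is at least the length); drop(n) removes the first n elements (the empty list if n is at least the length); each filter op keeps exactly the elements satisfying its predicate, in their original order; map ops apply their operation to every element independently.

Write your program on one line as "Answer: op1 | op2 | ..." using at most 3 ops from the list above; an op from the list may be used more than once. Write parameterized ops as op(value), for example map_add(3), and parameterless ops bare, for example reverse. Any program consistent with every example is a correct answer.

map_neg | sort_desc | take(1)

Check, running the answer program on each example:
  [7, 39, -17, 47, 48] -> [-7, -39, 17, -47, -48] -> [17, -7, -39, -47, -48] -> [17]
  [-6, -5, 28, -12, 2, 15, 23, -10, -15] -> [6, 5, -28, 12, -2, -15, -23, 10, 15] -> [15, 12, 10, 6, 5, -2, -15, -23, -28] -> [15]
  [-29, 14, -43, -4] -> [29, -14, 43, 4] -> [43, 29, 4, -14] -> [43]
  [-36, -21, 25, 49, -35, -47, -34, -9, 14, -7] -> [36, 21, -25, -49, 35, 47, 34, 9, -14, 7] -> [47, 36, 35, 34, 21, 9, 7, -14, -25, -49] -> [47]
  [40, 46, 14, 16] -> [-40, -46, -14, -16] -> [-14, -16, -40, -46] -> [-14]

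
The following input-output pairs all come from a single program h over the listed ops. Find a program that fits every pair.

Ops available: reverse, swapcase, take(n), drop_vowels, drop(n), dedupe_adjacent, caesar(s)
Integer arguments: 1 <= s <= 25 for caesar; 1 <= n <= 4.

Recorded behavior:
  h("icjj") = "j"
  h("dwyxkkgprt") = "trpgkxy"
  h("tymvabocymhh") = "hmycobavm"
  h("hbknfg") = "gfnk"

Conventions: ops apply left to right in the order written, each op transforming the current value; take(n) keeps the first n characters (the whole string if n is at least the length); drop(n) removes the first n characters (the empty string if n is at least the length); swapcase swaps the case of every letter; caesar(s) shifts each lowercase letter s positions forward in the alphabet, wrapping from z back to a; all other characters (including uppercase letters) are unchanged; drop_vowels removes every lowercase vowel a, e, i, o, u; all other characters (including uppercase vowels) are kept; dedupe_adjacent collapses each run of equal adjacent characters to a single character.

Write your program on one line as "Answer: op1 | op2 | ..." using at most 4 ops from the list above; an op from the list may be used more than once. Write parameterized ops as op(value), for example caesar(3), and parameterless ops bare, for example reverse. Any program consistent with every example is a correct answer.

drop(1) | drop(1) | reverse | dedupe_adjacent

Check, running the answer program on each example:
  "icjj" -> "cjj" -> "jj" -> "jj" -> "j"
  "dwyxkkgprt" -> "wyxkkgprt" -> "yxkkgprt" -> "trpgkkxy" -> "trpgkxy"
  "tymvabocymhh" -> "ymvabocymhh" -> "mvabocymhh" -> "hhmycobavm" -> "hmycobavm"
  "hbknfg" -> "bknfg" -> "knfg" -> "gfnk" -> "gfnk"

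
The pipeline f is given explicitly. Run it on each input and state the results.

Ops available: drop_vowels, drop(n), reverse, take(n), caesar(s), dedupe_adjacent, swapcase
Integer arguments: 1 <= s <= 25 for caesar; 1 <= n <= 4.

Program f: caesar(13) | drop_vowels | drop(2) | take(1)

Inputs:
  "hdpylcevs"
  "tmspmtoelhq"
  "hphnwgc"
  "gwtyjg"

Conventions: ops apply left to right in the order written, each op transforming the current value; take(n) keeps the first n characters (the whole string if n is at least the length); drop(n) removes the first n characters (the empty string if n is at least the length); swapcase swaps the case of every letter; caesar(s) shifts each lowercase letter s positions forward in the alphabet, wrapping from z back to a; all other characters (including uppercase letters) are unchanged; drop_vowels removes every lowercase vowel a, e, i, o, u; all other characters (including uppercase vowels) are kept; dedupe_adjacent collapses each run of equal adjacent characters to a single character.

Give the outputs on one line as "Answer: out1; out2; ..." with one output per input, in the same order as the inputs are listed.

Execution, op by op:
  "hdpylcevs" -> "uqclyprif" -> "qclyprf" -> "lyprf" -> "l"
  "tmspmtoelhq" -> "gzfczgbryud" -> "gzfczgbryd" -> "fczgbryd" -> "f"
  "hphnwgc" -> "ucuajtp" -> "cjtp" -> "tp" -> "t"
  "gwtyjg" -> "tjglwt" -> "tjglwt" -> "glwt" -> "g"

"l"; "f"; "t"; "g"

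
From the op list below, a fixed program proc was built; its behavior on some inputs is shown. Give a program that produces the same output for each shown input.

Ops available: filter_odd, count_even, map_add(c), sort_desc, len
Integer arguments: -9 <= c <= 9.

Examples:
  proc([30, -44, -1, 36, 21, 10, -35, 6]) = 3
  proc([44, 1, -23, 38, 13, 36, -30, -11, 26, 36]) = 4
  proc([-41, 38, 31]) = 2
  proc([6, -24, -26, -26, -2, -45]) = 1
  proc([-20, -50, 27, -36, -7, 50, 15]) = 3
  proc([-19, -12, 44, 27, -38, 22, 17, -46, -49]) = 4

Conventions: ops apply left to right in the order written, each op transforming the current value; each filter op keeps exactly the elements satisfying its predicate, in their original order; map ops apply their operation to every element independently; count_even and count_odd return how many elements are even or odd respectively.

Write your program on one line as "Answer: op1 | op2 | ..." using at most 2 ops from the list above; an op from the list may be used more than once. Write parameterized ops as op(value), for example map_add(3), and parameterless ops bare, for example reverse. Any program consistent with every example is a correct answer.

map_add(-7) | count_even

Check, running the answer program on each example:
  [30, -44, -1, 36, 21, 10, -35, 6] -> [23, -51, -8, 29, 14, 3, -42, -1] -> 3
  [44, 1, -23, 38, 13, 36, -30, -11, 26, 36] -> [37, -6, -30, 31, 6, 29, -37, -18, 19, 29] -> 4
  [-41, 38, 31] -> [-48, 31, 24] -> 2
  [6, -24, -26, -26, -2, -45] -> [-1, -31, -33, -33, -9, -52] -> 1
  [-20, -50, 27, -36, -7, 50, 15] -> [-27, -57, 20, -43, -14, 43, 8] -> 3
  [-19, -12, 44, 27, -38, 22, 17, -46, -49] -> [-26, -19, 37, 20, -45, 15, 10, -53, -56] -> 4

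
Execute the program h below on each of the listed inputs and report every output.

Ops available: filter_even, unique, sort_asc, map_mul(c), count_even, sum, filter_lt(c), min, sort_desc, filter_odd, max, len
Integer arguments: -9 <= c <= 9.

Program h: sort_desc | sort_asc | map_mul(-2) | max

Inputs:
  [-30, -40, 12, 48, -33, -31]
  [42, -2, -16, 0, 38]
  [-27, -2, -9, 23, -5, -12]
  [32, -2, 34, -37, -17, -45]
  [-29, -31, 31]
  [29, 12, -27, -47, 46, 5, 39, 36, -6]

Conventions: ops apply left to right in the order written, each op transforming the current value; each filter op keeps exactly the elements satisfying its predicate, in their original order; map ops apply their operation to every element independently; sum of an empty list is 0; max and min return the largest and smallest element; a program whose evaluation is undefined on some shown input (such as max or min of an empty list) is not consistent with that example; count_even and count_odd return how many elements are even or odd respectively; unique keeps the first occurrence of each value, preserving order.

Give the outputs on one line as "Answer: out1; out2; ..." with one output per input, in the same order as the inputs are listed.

80; 32; 54; 90; 62; 94

Execution, op by op:
  [-30, -40, 12, 48, -33, -31] -> [48, 12, -30, -31, -33, -40] -> [-40, -33, -31, -30, 12, 48] -> [80, 66, 62, 60, -24, -96] -> 80
  [42, -2, -16, 0, 38] -> [42, 38, 0, -2, -16] -> [-16, -2, 0, 38, 42] -> [32, 4, 0, -76, -84] -> 32
  [-27, -2, -9, 23, -5, -12] -> [23, -2, -5, -9, -12, -27] -> [-27, -12, -9, -5, -2, 23] -> [54, 24, 18, 10, 4, -46] -> 54
  [32, -2, 34, -37, -17, -45] -> [34, 32, -2, -17, -37, -45] -> [-45, -37, -17, -2, 32, 34] -> [90, 74, 34, 4, -64, -68] -> 90
  [-29, -31, 31] -> [31, -29, -31] -> [-31, -29, 31] -> [62, 58, -62] -> 62
  [29, 12, -27, -47, 46, 5, 39, 36, -6] -> [46, 39, 36, 29, 12, 5, -6, -27, -47] -> [-47, -27, -6, 5, 12, 29, 36, 39, 46] -> [94, 54, 12, -10, -24, -58, -72, -78, -92] -> 94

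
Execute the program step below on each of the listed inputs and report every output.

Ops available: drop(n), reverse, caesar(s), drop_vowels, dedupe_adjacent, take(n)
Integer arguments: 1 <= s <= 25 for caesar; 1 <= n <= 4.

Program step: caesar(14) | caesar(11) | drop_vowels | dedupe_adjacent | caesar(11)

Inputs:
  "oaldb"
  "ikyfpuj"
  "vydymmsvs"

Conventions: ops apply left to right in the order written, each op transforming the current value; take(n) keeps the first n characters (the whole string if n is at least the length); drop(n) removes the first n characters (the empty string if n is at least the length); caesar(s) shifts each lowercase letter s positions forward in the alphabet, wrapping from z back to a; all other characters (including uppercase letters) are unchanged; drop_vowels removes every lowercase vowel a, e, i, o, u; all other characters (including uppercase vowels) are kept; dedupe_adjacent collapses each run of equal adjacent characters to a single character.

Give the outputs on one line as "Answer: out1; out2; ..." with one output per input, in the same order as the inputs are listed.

Execution, op by op:
  "oaldb" -> "cozrp" -> "nzkca" -> "nzkc" -> "nzkc" -> "ykvn"
  "ikyfpuj" -> "wymtdix" -> "hjxeoti" -> "hjxt" -> "hjxt" -> "suie"
  "vydymmsvs" -> "jmrmaagjg" -> "uxcxllrur" -> "xcxllrr" -> "xcxlr" -> "iniwc"

"ykvn"; "suie"; "iniwc"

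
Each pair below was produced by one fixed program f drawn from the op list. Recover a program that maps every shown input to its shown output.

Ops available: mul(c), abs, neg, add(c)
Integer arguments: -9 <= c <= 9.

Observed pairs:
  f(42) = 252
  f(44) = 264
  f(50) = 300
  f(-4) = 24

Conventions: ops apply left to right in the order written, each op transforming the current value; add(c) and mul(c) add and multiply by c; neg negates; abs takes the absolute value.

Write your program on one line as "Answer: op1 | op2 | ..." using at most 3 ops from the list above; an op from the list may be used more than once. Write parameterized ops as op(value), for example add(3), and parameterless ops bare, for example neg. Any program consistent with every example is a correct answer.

mul(6) | abs

Check, running the answer program on each example:
  42 -> 252 -> 252
  44 -> 264 -> 264
  50 -> 300 -> 300
  -4 -> -24 -> 24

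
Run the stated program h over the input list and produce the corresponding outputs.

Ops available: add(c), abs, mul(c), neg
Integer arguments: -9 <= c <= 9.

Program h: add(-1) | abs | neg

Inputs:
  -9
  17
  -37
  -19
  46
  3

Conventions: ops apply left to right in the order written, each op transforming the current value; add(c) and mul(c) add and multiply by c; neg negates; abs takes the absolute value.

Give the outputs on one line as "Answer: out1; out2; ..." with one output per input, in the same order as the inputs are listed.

Execution, op by op:
  -9 -> -10 -> 10 -> -10
  17 -> 16 -> 16 -> -16
  -37 -> -38 -> 38 -> -38
  -19 -> -20 -> 20 -> -20
  46 -> 45 -> 45 -> -45
  3 -> 2 -> 2 -> -2

-10; -16; -38; -20; -45; -2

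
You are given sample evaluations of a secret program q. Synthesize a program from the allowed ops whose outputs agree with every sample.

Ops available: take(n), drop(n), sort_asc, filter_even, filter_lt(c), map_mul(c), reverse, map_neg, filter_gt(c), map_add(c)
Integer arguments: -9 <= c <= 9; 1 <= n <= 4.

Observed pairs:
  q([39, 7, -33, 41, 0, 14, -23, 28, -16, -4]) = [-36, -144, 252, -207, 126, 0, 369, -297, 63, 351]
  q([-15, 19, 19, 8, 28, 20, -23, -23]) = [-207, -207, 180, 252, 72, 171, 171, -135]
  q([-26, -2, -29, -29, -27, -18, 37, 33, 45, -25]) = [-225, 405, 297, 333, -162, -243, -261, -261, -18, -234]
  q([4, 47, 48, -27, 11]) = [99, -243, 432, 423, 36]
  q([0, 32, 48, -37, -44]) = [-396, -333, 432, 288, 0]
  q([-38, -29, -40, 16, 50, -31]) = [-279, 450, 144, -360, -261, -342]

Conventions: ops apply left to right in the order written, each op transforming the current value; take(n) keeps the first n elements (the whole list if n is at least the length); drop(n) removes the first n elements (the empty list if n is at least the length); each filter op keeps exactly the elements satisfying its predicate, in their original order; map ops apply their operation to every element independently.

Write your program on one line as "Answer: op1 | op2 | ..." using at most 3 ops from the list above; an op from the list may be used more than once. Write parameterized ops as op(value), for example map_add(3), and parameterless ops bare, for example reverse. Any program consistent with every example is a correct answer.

map_mul(9) | reverse

Check, running the answer program on each example:
  [39, 7, -33, 41, 0, 14, -23, 28, -16, -4] -> [351, 63, -297, 369, 0, 126, -207, 252, -144, -36] -> [-36, -144, 252, -207, 126, 0, 369, -297, 63, 351]
  [-15, 19, 19, 8, 28, 20, -23, -23] -> [-135, 171, 171, 72, 252, 180, -207, -207] -> [-207, -207, 180, 252, 72, 171, 171, -135]
  [-26, -2, -29, -29, -27, -18, 37, 33, 45, -25] -> [-234, -18, -261, -261, -243, -162, 333, 297, 405, -225] -> [-225, 405, 297, 333, -162, -243, -261, -261, -18, -234]
  [4, 47, 48, -27, 11] -> [36, 423, 432, -243, 99] -> [99, -243, 432, 423, 36]
  [0, 32, 48, -37, -44] -> [0, 288, 432, -333, -396] -> [-396, -333, 432, 288, 0]
  [-38, -29, -40, 16, 50, -31] -> [-342, -261, -360, 144, 450, -279] -> [-279, 450, 144, -360, -261, -342]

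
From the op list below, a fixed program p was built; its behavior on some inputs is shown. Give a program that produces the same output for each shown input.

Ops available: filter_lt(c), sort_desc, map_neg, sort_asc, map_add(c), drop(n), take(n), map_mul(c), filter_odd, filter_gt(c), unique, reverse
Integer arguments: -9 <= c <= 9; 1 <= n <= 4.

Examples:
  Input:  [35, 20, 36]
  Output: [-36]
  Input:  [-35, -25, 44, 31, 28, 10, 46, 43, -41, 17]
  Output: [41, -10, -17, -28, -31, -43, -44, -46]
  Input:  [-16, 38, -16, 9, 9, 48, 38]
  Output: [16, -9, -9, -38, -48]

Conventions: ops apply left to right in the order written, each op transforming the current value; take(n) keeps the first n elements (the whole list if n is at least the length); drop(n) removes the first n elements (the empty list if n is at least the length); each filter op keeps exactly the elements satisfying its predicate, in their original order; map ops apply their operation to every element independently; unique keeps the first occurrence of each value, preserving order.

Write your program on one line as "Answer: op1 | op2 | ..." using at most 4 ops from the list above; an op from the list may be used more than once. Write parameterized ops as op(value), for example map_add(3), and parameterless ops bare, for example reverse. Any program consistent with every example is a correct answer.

drop(2) | map_mul(-1) | sort_desc

Check, running the answer program on each example:
  [35, 20, 36] -> [36] -> [-36] -> [-36]
  [-35, -25, 44, 31, 28, 10, 46, 43, -41, 17] -> [44, 31, 28, 10, 46, 43, -41, 17] -> [-44, -31, -28, -10, -46, -43, 41, -17] -> [41, -10, -17, -28, -31, -43, -44, -46]
  [-16, 38, -16, 9, 9, 48, 38] -> [-16, 9, 9, 48, 38] -> [16, -9, -9, -48, -38] -> [16, -9, -9, -38, -48]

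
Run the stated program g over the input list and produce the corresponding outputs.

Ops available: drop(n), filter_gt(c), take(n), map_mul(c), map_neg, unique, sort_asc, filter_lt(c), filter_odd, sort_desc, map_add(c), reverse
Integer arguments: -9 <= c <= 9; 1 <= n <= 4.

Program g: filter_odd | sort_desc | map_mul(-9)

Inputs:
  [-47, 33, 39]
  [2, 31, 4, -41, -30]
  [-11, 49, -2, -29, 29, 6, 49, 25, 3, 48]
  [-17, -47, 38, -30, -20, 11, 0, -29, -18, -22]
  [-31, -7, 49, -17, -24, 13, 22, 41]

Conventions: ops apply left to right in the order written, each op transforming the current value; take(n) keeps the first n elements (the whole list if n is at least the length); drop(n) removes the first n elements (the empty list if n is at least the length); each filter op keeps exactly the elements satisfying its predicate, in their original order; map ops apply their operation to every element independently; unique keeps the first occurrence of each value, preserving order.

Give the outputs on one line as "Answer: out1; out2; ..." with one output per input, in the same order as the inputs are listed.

Execution, op by op:
  [-47, 33, 39] -> [-47, 33, 39] -> [39, 33, -47] -> [-351, -297, 423]
  [2, 31, 4, -41, -30] -> [31, -41] -> [31, -41] -> [-279, 369]
  [-11, 49, -2, -29, 29, 6, 49, 25, 3, 48] -> [-11, 49, -29, 29, 49, 25, 3] -> [49, 49, 29, 25, 3, -11, -29] -> [-441, -441, -261, -225, -27, 99, 261]
  [-17, -47, 38, -30, -20, 11, 0, -29, -18, -22] -> [-17, -47, 11, -29] -> [11, -17, -29, -47] -> [-99, 153, 261, 423]
  [-31, -7, 49, -17, -24, 13, 22, 41] -> [-31, -7, 49, -17, 13, 41] -> [49, 41, 13, -7, -17, -31] -> [-441, -369, -117, 63, 153, 279]

[-351, -297, 423]; [-279, 369]; [-441, -441, -261, -225, -27, 99, 261]; [-99, 153, 261, 423]; [-441, -369, -117, 63, 153, 279]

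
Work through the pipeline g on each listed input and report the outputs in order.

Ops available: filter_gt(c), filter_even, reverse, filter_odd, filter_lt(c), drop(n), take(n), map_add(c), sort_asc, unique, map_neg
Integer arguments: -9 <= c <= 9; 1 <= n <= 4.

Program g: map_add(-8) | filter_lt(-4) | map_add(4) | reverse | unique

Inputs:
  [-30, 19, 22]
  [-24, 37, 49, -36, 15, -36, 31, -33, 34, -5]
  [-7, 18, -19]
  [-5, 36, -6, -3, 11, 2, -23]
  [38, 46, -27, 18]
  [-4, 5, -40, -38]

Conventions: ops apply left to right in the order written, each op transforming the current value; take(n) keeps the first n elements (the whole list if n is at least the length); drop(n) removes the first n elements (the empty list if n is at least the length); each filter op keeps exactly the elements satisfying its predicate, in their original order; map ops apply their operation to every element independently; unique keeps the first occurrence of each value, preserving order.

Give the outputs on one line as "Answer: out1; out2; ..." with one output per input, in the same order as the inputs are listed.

Execution, op by op:
  [-30, 19, 22] -> [-38, 11, 14] -> [-38] -> [-34] -> [-34] -> [-34]
  [-24, 37, 49, -36, 15, -36, 31, -33, 34, -5] -> [-32, 29, 41, -44, 7, -44, 23, -41, 26, -13] -> [-32, -44, -44, -41, -13] -> [-28, -40, -40, -37, -9] -> [-9, -37, -40, -40, -28] -> [-9, -37, -40, -28]
  [-7, 18, -19] -> [-15, 10, -27] -> [-15, -27] -> [-11, -23] -> [-23, -11] -> [-23, -11]
  [-5, 36, -6, -3, 11, 2, -23] -> [-13, 28, -14, -11, 3, -6, -31] -> [-13, -14, -11, -6, -31] -> [-9, -10, -7, -2, -27] -> [-27, -2, -7, -10, -9] -> [-27, -2, -7, -10, -9]
  [38, 46, -27, 18] -> [30, 38, -35, 10] -> [-35] -> [-31] -> [-31] -> [-31]
  [-4, 5, -40, -38] -> [-12, -3, -48, -46] -> [-12, -48, -46] -> [-8, -44, -42] -> [-42, -44, -8] -> [-42, -44, -8]

[-34]; [-9, -37, -40, -28]; [-23, -11]; [-27, -2, -7, -10, -9]; [-31]; [-42, -44, -8]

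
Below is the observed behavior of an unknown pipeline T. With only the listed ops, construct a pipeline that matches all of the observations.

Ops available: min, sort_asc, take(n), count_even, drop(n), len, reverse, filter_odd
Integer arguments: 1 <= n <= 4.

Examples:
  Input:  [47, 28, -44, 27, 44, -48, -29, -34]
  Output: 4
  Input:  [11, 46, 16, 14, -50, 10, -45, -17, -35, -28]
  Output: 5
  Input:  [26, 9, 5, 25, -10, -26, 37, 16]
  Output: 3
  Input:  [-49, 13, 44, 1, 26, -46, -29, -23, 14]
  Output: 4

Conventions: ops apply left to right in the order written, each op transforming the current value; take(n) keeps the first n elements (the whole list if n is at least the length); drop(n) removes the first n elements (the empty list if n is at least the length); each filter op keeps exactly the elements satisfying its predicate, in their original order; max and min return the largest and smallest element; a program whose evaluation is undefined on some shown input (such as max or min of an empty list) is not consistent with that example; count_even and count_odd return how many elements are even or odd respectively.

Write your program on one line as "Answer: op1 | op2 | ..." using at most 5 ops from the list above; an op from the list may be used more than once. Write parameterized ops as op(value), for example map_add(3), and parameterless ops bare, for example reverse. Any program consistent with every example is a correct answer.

drop(2) | sort_asc | reverse | count_even

Check, running the answer program on each example:
  [47, 28, -44, 27, 44, -48, -29, -34] -> [-44, 27, 44, -48, -29, -34] -> [-48, -44, -34, -29, 27, 44] -> [44, 27, -29, -34, -44, -48] -> 4
  [11, 46, 16, 14, -50, 10, -45, -17, -35, -28] -> [16, 14, -50, 10, -45, -17, -35, -28] -> [-50, -45, -35, -28, -17, 10, 14, 16] -> [16, 14, 10, -17, -28, -35, -45, -50] -> 5
  [26, 9, 5, 25, -10, -26, 37, 16] -> [5, 25, -10, -26, 37, 16] -> [-26, -10, 5, 16, 25, 37] -> [37, 25, 16, 5, -10, -26] -> 3
  [-49, 13, 44, 1, 26, -46, -29, -23, 14] -> [44, 1, 26, -46, -29, -23, 14] -> [-46, -29, -23, 1, 14, 26, 44] -> [44, 26, 14, 1, -23, -29, -46] -> 4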